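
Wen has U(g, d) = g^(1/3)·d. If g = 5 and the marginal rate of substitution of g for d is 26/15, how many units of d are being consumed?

MU_g = 1/3·g^(-2/3)·d and MU_d = g^(1/3).
MRS = MU_g/MU_d = (1/3)·d/g.
Substitute g = 5: MRS = d/15. Setting d/15 = 26/15 gives d = (26/15)·15 = 26.

d = 26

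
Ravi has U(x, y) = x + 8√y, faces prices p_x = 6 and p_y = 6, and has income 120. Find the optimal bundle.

MU_x = 1, MU_y = 8/(2√y).
MRS = 1 ÷ (8/(2√y)).
Tangency: set MRS = p_x/p_y = 6/6 = 1.
MRS depends only on y: 0.25·√y = 1 ⇒ √y = 1/0.25 = 4 ⇒ y* = 16.
From the budget, 6·x = 120 − 6·16 = 24, so x* = 4.

x* = 4, y* = 16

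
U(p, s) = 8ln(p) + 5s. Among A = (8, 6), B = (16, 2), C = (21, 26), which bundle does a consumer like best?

Bundle C

Evaluate utility at each bundle:
U(A) = 46.636.
U(B) = 32.181.
U(C) = 154.356.
Highest utility is C, so C ≻ A ≻ B.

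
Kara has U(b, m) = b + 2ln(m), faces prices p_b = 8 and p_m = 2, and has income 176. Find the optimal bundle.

MU_b = 1, MU_m = 2/m.
MRS = 1 ÷ (2/m).
Tangency: set MRS = p_b/p_m = 8/2 = 4.
MRS depends only on m: 0.5·m = 4 ⇒ m* = 4/0.5 = 8.
From the budget, 8·b = 176 − 2·8 = 160, so b* = 20.

b* = 20, m* = 8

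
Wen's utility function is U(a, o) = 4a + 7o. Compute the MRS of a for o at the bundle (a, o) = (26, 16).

MU_a = 4, MU_o = 7, so MRS = 4/7 at every bundle.
At (26, 16): MRS = 4/7.
So at (26, 16) the consumer would give up 4/7 units of o for one more unit of a.

MRS = 4/7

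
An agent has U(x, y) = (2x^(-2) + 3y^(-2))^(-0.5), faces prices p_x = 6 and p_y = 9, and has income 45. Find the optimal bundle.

For CES with ρ = -2, MRS = (2/3)·(y/x)^3.
Tangency: set MRS = p_x/p_y = 6/9 = 2/3.
So (y/x)^3 = 1; taking the cube root, y/x = 1, i.e. y = x.
Substitute into the budget 6·x + 9·y = 45: 15·x = 45, so x* = 3 and y* = 3.

x* = 3, y* = 3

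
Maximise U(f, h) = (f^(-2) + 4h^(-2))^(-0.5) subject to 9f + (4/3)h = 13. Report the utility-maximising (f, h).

For CES with ρ = -2, MRS = (1/4)·(h/f)^3.
Tangency: set MRS = p_f/p_h = 9/(4/3) = 6.75.
So (h/f)^3 = 27; taking the cube root, h/f = 3, i.e. h = 3·f.
Substitute into the budget 9·f + (4/3)·h = 13: 13·f = 13, so f* = 1 and h* = 3·1 = 3.

f* = 1, h* = 3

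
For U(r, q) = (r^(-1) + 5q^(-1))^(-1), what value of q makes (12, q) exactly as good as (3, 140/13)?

U depends on (r, q) only through S = r^(-1) + 5q^(-1), so equal utility means equal S. At (3, 140/13): S = 67/84.
With r = 12: 12^(-1) = 1/12, so 5q^(-1) = 67/84 − 1/12 = 5/7, i.e. q^(-1) = 1/7.
Hence q = 1/(1/7) = 7.
Check: U(12, 7) = 1.2537.

q = 7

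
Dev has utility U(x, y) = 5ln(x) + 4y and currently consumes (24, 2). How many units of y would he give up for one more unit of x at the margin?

MRS = 5/96

MU_x = 5/x, MU_y = 4.
MRS = 5/x ÷ 4.
At (24, 2): MRS = 5/96.
So at (24, 2) the consumer would give up 5/96 units of y for one more unit of x.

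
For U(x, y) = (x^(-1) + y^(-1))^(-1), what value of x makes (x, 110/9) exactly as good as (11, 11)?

x = 10

U depends on (x, y) only through S = x^(-1) + y^(-1), so equal utility means equal S. At (11, 11): S = 2/11.
With y = 110/9: (110/9)^(-1) = 9/110, so x^(-1) = 2/11 − 9/110 = 0.1.
Hence x = 1/0.1 = 10.
Check: U(10, 110/9) = 5.5.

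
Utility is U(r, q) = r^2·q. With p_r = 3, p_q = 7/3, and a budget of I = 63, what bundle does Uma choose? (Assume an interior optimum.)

r* = 14, q* = 9

MU_r = 2·r·q and MU_q = r^2.
MRS = MU_r/MU_q = (2/1)·q/r.
Tangency: set MRS = p_r/p_q = 3/(7/3) = 9/7.
So (2/1)·q/r = 9/7, i.e. q = (9/14)·r.
Substitute into the budget 3·r + (7/3)·q = 63: 4.5·r = 63, so r* = 14.
Then q* = (9/14)·14 = 9.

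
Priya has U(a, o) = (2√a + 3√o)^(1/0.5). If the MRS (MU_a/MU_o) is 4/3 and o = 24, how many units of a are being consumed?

For CES with ρ = 0.5, MRS = (2/3)·√(o/a).
Setting (2/3)·√(24/a) = 4/3 gives √(24/a) = 2, so 24/a = 4 and a = 6.

a = 6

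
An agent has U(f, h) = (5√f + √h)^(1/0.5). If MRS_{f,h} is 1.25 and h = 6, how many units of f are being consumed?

f = 96

For CES with ρ = 0.5, MRS = (5/1)·√(h/f).
Setting (5/1)·√(6/f) = 1.25 gives √(6/f) = 0.25, so 6/f = 1/16 and f = 96.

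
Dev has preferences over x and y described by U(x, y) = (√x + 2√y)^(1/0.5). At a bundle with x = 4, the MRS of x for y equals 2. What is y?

y = 64

For CES with ρ = 0.5, MRS = (1/2)·√(y/x).
Setting (1/2)·√(y/4) = 2 gives √(y/4) = 4, so y/4 = 16 and y = 64.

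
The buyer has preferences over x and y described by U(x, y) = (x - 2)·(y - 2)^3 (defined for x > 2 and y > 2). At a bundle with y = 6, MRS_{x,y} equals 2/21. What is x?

x = 16

MU_x = (y−2)^3, MU_y = 3·(x−2)·(y−2)^2.
MRS = (1/3)·(y−2)/(x−2).
Substitute y = 6: MRS = (4/3)/(x − 2). Setting this equal to 2/21 gives x − 2 = (4/3)/(2/21) = 14, so x = 16.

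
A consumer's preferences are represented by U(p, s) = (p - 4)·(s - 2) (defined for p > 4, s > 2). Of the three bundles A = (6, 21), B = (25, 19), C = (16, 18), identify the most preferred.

Bundle B

Evaluate utility at each bundle:
U(A) = 38.
U(B) = 357.
U(C) = 192.
Highest utility is B, so B ≻ C ≻ A.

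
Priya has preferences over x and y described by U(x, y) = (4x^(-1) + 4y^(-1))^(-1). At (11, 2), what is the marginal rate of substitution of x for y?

MRS = 4/121

For CES with ρ = -1, MRS = (y/x)^2.
At (11, 2): MRS = 4/121.
The indifference curve has slope −4/121 at this bundle.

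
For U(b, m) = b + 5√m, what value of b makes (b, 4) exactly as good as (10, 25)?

b = 25

U(10, 25) = 35.
Set U(b, 4) = 35 and solve.
With m = 4: √4 = 2, so b = 35 − 5·2 = 25.
Check: U(25, 4) = 35.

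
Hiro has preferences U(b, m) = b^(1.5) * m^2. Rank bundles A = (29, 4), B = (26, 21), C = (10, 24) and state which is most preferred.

Bundle B

Evaluate utility at each bundle:
U(A) = 2498.716.
U(B) = 58465.358.
U(C) = 18214.719.
Highest utility is B, so B ≻ C ≻ A.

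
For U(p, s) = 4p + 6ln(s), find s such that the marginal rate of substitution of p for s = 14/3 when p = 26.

s = 7

MU_p = 4, MU_s = 6/s.
MRS = 4 ÷ (6/s).
MRS depends only on s: (2/3)·s = 14/3 ⇒ s = (14/3)/(2/3) = 7.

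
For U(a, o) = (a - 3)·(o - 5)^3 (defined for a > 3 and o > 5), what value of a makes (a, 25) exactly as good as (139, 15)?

U(139, 15) = 136000.
Set U(a, 25) = 136000 and solve.
With o = 25: (25 − 5)^3 = 8000, so (a − 3) = 136000/8000 = 17.
So a = 3 + 17 = 20.
Check: U(20, 25) = 136000.

a = 20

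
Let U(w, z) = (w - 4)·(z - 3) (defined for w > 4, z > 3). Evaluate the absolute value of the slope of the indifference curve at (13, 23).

MRS = 20/9

MU_w = (z−3), MU_z = (w−4).
MRS = (z−3)/(w−4).
At (13, 23): MRS = 20/9.
That is, one extra unit of w is worth 20/9 units of z at the margin.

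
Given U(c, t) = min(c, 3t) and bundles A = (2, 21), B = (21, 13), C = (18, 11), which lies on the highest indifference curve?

Evaluate utility at each bundle:
U(A) = 2.
U(B) = 21.
U(C) = 18.
Highest utility is B, so B ≻ C ≻ A.

Bundle B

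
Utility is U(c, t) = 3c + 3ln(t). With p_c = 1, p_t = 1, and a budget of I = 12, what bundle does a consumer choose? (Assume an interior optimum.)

c* = 11, t* = 1

MU_c = 3, MU_t = 3/t.
MRS = 3 ÷ (3/t).
Tangency: set MRS = p_c/p_t = 1/1 = 1.
MRS depends only on t: t = 1 ⇒ t* = 1.
From the budget, 1·c = 12 − 1·1 = 11, so c* = 11.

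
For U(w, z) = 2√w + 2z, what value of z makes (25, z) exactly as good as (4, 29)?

U(4, 29) = 62.
Set U(25, z) = 62 and solve.
With w = 25: √25 = 5, so 2z = 62 − 2·5 = 52 and z = 26.
Check: U(25, 26) = 62.

z = 26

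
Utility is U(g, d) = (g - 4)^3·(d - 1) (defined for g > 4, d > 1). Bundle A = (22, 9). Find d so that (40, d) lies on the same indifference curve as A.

d = 2

U(22, 9) = 46656.
Set U(40, d) = 46656 and solve.
With g = 40: (40 − 4)^3 = 46656, so (d − 1) = 46656/46656 = 1.
So d = 1 + 1 = 2.
Check: U(40, 2) = 46656.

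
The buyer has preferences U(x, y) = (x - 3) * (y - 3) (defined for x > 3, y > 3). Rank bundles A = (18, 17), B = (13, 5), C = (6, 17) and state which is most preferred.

Evaluate utility at each bundle:
U(A) = 210.
U(B) = 20.
U(C) = 42.
Highest utility is A, so A ≻ C ≻ B.

Bundle A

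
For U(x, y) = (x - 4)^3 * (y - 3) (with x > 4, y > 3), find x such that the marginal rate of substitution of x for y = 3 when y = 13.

MU_x = 3·(x−4)^2·(y−3), MU_y = (x−4)^3.
MRS = (3/1)·(y−3)/(x−4).
Substitute y = 13: MRS = 30/(x − 4). Setting this equal to 3 gives x − 4 = 30/3 = 10, so x = 14.

x = 14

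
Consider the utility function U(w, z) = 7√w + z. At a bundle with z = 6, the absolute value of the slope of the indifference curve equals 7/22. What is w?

MU_w = 7/(2√w), MU_z = 1.
MRS = 7/(2√w) ÷ 1.
MRS depends only on w: 3.5/√w = 7/22 ⇒ √w = 3.5/(7/22) = 11 ⇒ w = 121.

w = 121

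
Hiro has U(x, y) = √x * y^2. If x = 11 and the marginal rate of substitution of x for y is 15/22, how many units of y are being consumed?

y = 30

MU_x = 0.5·x^(-0.5)·y^2 and MU_y = 2·√x·y.
MRS = MU_x/MU_y = (0.25)·y/x.
Substitute x = 11: MRS = y/44. Setting y/44 = 15/22 gives y = (15/22)·44 = 30.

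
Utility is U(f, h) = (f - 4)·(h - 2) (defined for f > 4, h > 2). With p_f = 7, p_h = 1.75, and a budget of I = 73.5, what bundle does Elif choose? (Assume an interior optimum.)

MU_f = (h−2), MU_h = (f−4).
MRS = (h−2)/(f−4).
Tangency: set MRS = p_f/p_h = 7/1.75 = 4.
So (h − 2)/(f − 4) = 4, i.e. (h − 2) = 4·(f − 4).
Rewrite the budget in excess-of-subsistence terms: 7·(f − 4) + 1.75·(h − 2) = 73.5 − 7·4 − 1.75·2 = 42.
Substituting, 14·(f − 4) = 42, so f − 4 = 3 and f* = 7.
Then h − 2 = 4·3 = 12, so h* = 14.

f* = 7, h* = 14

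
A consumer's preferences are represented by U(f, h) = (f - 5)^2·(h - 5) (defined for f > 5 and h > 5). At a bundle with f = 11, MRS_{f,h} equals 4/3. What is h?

MU_f = 2·(f−5)·(h−5), MU_h = (f−5)^2.
MRS = (2/1)·(h−5)/(f−5).
Substitute f = 11: MRS = (h − 5)/3. Setting this equal to 4/3 gives h − 5 = (4/3)·3 = 4, so h = 9.

h = 9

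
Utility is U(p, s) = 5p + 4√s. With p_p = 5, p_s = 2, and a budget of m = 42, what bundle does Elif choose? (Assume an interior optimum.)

p* = 8, s* = 1

MU_p = 5, MU_s = 4/(2√s).
MRS = 5 ÷ (4/(2√s)).
Tangency: set MRS = p_p/p_s = 5/2 = 2.5.
MRS depends only on s: 2.5·√s = 2.5 ⇒ √s = 2.5/2.5 = 1 ⇒ s* = 1.
From the budget, 5·p = 42 − 2·1 = 40, so p* = 8.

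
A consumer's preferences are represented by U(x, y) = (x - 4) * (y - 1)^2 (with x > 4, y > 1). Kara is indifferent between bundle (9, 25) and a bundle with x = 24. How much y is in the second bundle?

U(9, 25) = 2880.
Set U(24, y) = 2880 and solve.
With x = 24: (24 − 4) = 20, so (y − 1)^2 = 2880/20 = 144.
Taking the square root (with y > 1): y − 1 = 12, so y = 13.
Check: U(24, 13) = 2880.

y = 13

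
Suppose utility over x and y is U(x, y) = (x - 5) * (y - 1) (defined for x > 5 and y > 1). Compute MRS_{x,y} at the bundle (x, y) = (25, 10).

MU_x = (y−1), MU_y = (x−5).
MRS = (y−1)/(x−5).
At (25, 10): MRS = 0.45.
So at (25, 10) the consumer would give up 0.45 units of y for one more unit of x.

MRS = 0.45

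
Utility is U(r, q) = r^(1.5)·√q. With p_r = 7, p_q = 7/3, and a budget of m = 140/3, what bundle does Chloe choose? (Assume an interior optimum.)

MU_r = 1.5·√r·√q and MU_q = 0.5·r^(1.5)·q^(-0.5).
MRS = MU_r/MU_q = (3)·q/r.
Tangency: set MRS = p_r/p_q = 7/(7/3) = 3.
So (3)·q/r = 3, i.e. q = r.
Substitute into the budget 7·r + (7/3)·q = 140/3: (28/3)·r = 140/3, so r* = 5.
Then q* = 5.

r* = 5, q* = 5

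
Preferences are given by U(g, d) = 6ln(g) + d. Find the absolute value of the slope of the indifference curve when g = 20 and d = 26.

MU_g = 6/g, MU_d = 1.
MRS = 6/g ÷ 1.
At (20, 26): MRS = 0.3.
The indifference curve has slope −0.3 at this bundle.

MRS = 0.3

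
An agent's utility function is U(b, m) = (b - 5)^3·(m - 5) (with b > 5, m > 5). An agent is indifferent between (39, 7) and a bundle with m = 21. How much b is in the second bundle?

b = 22

U(39, 7) = 78608.
Set U(b, 21) = 78608 and solve.
With m = 21: (21 − 5) = 16, so (b − 5)^3 = 78608/16 = 4913.
Taking the cube root (with b > 5): b − 5 = 17, so b = 22.
Check: U(22, 21) = 78608.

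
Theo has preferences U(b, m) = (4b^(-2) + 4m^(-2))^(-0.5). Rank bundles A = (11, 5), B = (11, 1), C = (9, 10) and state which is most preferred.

Bundle C

Evaluate utility at each bundle:
U(A) = 2.276.
U(B) = 0.498.
U(C) = 3.345.
Highest utility is C, so C ≻ A ≻ B.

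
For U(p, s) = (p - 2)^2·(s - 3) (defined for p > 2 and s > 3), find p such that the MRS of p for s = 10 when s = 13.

MU_p = 2·(p−2)·(s−3), MU_s = (p−2)^2.
MRS = (2/1)·(s−3)/(p−2).
Substitute s = 13: MRS = 20/(p − 2). Setting this equal to 10 gives p − 2 = 20/10 = 2, so p = 4.

p = 4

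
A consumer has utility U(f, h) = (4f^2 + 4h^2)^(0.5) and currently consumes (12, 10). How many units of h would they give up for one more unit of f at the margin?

For CES with ρ = 2, MRS = (h/f)^(-1).
At (12, 10): MRS = 1.2.
The indifference curve has slope −1.2 at this bundle.

MRS = 1.2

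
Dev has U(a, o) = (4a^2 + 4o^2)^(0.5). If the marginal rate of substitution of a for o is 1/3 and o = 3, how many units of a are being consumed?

a = 1

For CES with ρ = 2, MRS = (o/a)^(-1).
Setting (3/a)^(-1) = 1/3 gives 3/a = 3 and a = 1.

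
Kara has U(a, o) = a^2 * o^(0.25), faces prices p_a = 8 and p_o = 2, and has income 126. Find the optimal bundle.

a* = 14, o* = 7

MU_a = 2·a·o^(0.25) and MU_o = 0.25·a^2·o^(-0.75).
MRS = MU_a/MU_o = (8)·o/a.
Tangency: set MRS = p_a/p_o = 8/2 = 4.
So (8)·o/a = 4, i.e. o = 0.5·a.
Substitute into the budget 8·a + 2·o = 126: 9·a = 126, so a* = 14.
Then o* = 0.5·14 = 7.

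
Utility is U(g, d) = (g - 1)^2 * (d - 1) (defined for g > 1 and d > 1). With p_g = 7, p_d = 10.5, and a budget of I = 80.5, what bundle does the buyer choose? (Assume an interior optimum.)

MU_g = 2·(g−1)·(d−1), MU_d = (g−1)^2.
MRS = (2/1)·(d−1)/(g−1).
Tangency: set MRS = p_g/p_d = 7/10.5 = 2/3.
So (2/1)·(d − 1)/(g − 1) = 2/3, i.e. (d − 1) = (1/3)·(g − 1).
Rewrite the budget in excess-of-subsistence terms: 7·(g − 1) + 10.5·(d − 1) = 80.5 − 7·1 − 10.5·1 = 63.
Substituting, 10.5·(g − 1) = 63, so g − 1 = 6 and g* = 7.
Then d − 1 = (1/3)·6 = 2, so d* = 3.

g* = 7, d* = 3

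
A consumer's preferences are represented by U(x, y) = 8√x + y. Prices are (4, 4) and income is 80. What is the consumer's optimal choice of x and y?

x* = 16, y* = 4

MU_x = 8/(2√x), MU_y = 1.
MRS = 8/(2√x) ÷ 1.
Tangency: set MRS = p_x/p_y = 4/4 = 1.
MRS depends only on x: 4/√x = 1 ⇒ √x = 4/1 = 4 ⇒ x* = 16.
From the budget, 4·y = 80 − 4·16 = 16, so y* = 4.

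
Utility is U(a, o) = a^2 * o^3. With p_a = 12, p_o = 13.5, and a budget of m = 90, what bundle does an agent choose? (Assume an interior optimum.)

MU_a = 2·a·o^3 and MU_o = 3·a^2·o^2.
MRS = MU_a/MU_o = (2/3)·o/a.
Tangency: set MRS = p_a/p_o = 12/13.5 = 8/9.
So (2/3)·o/a = 8/9, i.e. o = (4/3)·a.
Substitute into the budget 12·a + 13.5·o = 90: 30·a = 90, so a* = 3.
Then o* = (4/3)·3 = 4.

a* = 3, o* = 4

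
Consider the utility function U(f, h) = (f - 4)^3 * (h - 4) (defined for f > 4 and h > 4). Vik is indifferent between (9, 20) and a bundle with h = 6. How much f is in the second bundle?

U(9, 20) = 2000.
Set U(f, 6) = 2000 and solve.
With h = 6: (6 − 4) = 2, so (f − 4)^3 = 2000/2 = 1000.
Taking the cube root (with f > 4): f − 4 = 10, so f = 14.
Check: U(14, 6) = 2000.

f = 14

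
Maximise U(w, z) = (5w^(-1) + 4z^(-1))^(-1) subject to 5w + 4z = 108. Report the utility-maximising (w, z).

w* = 12, z* = 12

For CES with ρ = -1, MRS = (5/4)·(z/w)^2.
Tangency: set MRS = p_w/p_z = 5/4 = 1.25.
So (z/w)^2 = 1; taking the square root, z/w = 1, i.e. z = w.
Substitute into the budget 5·w + 4·z = 108: 9·w = 108, so w* = 12 and z* = 12.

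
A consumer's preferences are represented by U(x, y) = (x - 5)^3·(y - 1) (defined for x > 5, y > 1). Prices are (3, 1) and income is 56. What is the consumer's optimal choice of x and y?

MU_x = 3·(x−5)^2·(y−1), MU_y = (x−5)^3.
MRS = (3/1)·(y−1)/(x−5).
Tangency: set MRS = p_x/p_y = 3/1 = 3.
So (3/1)·(y − 1)/(x − 5) = 3, i.e. (y − 1) = (x − 5).
Rewrite the budget in excess-of-subsistence terms: 3·(x − 5) + 1·(y − 1) = 56 − 3·5 − 1·1 = 40.
Substituting, 4·(x − 5) = 40, so x − 5 = 10 and x* = 15.
Then y − 1 = 10, so y* = 11.

x* = 15, y* = 11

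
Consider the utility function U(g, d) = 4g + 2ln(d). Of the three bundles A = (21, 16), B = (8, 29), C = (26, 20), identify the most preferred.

Evaluate utility at each bundle:
U(A) = 89.545.
U(B) = 38.735.
U(C) = 109.991.
Highest utility is C, so C ≻ A ≻ B.

Bundle C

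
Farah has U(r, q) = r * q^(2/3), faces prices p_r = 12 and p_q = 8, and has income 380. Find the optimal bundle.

MU_r = q^(2/3) and MU_q = 2/3·r·q^(-1/3).
MRS = MU_r/MU_q = (1.5)·q/r.
Tangency: set MRS = p_r/p_q = 12/8 = 1.5.
So (1.5)·q/r = 1.5, i.e. q = r.
Substitute into the budget 12·r + 8·q = 380: 20·r = 380, so r* = 19.
Then q* = 19.

r* = 19, q* = 19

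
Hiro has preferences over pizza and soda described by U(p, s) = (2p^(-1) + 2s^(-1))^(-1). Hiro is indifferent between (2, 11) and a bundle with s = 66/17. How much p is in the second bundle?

p = 3

U depends on (p, s) only through S = 2p^(-1) + 2s^(-1), so equal utility means equal S. At (2, 11): S = 13/11.
With s = 66/17: 2·(66/17)^(-1) = 17/33, so 2p^(-1) = 13/11 − 17/33 = 2/3, i.e. p^(-1) = 1/3.
Hence p = 1/(1/3) = 3.
Check: U(3, 66/17) = 0.8462.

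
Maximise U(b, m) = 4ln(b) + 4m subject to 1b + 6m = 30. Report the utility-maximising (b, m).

b* = 6, m* = 4

MU_b = 4/b, MU_m = 4.
MRS = 4/b ÷ 4.
Tangency: set MRS = p_b/p_m = 1/6.
MRS depends only on b: 1/b = 1/6 ⇒ b* = 1/(1/6) = 6.
From the budget, 6·m = 30 − 1·6 = 24, so m* = 4.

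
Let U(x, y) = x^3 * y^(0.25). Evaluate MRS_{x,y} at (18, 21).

MRS = 14

MU_x = 3·x^2·y^(0.25) and MU_y = 0.25·x^3·y^(-0.75).
MRS = MU_x/MU_y = (12)·y/x.
At (18, 21): MRS = 14.
The indifference curve has slope −14 at this bundle.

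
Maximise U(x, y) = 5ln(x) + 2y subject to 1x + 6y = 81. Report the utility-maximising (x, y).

MU_x = 5/x, MU_y = 2.
MRS = 5/x ÷ 2.
Tangency: set MRS = p_x/p_y = 1/6.
MRS depends only on x: 2.5/x = 1/6 ⇒ x* = 2.5/(1/6) = 15.
From the budget, 6·y = 81 − 1·15 = 66, so y* = 11.

x* = 15, y* = 11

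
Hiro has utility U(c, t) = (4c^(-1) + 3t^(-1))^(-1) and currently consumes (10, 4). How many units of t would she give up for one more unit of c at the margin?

For CES with ρ = -1, MRS = (4/3)·(t/c)^2.
At (10, 4): MRS = 16/75.
The indifference curve has slope −16/75 at this bundle.

MRS = 16/75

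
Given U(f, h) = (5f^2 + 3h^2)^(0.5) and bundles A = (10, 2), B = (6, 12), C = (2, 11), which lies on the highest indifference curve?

Bundle B

Evaluate utility at each bundle:
U(A) = 22.627.
U(B) = 24.739.
U(C) = 19.570.
Highest utility is B, so B ≻ A ≻ C.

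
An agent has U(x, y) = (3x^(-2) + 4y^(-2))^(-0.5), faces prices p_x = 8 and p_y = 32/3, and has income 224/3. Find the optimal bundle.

x* = 4, y* = 4

For CES with ρ = -2, MRS = (3/4)·(y/x)^3.
Tangency: set MRS = p_x/p_y = 8/(32/3) = 0.75.
So (y/x)^3 = 1; taking the cube root, y/x = 1, i.e. y = x.
Substitute into the budget 8·x + (32/3)·y = 224/3: (56/3)·x = 224/3, so x* = 4 and y* = 4.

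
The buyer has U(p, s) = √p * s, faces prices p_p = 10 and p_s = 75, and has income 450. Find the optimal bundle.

MU_p = 0.5·p^(-0.5)·s and MU_s = √p.
MRS = MU_p/MU_s = (0.5)·s/p.
Tangency: set MRS = p_p/p_s = 10/75 = 2/15.
So (0.5)·s/p = 2/15, i.e. s = (4/15)·p.
Substitute into the budget 10·p + 75·s = 450: 30·p = 450, so p* = 15.
Then s* = (4/15)·15 = 4.

p* = 15, s* = 4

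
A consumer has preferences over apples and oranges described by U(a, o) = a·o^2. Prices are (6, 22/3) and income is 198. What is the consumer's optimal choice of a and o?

a* = 11, o* = 18

MU_a = o^2 and MU_o = 2·a·o.
MRS = MU_a/MU_o = (1/2)·o/a.
Tangency: set MRS = p_a/p_o = 6/(22/3) = 9/11.
So (1/2)·o/a = 9/11, i.e. o = (18/11)·a.
Substitute into the budget 6·a + (22/3)·o = 198: 18·a = 198, so a* = 11.
Then o* = (18/11)·11 = 18.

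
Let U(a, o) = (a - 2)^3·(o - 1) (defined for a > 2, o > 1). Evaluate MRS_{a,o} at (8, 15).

MU_a = 3·(a−2)^2·(o−1), MU_o = (a−2)^3.
MRS = (3/1)·(o−1)/(a−2).
At (8, 15): MRS = 7.
The indifference curve has slope −7 at this bundle.

MRS = 7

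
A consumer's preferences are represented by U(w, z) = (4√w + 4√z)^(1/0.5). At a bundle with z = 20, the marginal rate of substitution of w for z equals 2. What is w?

For CES with ρ = 0.5, MRS = √(z/w).
Setting √(20/w) = 2 gives 20/w = 4 and w = 5.

w = 5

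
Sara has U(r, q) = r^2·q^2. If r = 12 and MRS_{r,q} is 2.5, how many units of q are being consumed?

q = 30

MU_r = 2·r·q^2 and MU_q = 2·r^2·q.
MRS = MU_r/MU_q = q/r.
Substitute r = 12: MRS = q/12. Setting q/12 = 2.5 gives q = 2.5·12 = 30.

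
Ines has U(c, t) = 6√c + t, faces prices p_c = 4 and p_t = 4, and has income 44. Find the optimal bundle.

MU_c = 6/(2√c), MU_t = 1.
MRS = 6/(2√c) ÷ 1.
Tangency: set MRS = p_c/p_t = 4/4 = 1.
MRS depends only on c: 3/√c = 1 ⇒ √c = 3/1 = 3 ⇒ c* = 9.
From the budget, 4·t = 44 − 4·9 = 8, so t* = 2.

c* = 9, t* = 2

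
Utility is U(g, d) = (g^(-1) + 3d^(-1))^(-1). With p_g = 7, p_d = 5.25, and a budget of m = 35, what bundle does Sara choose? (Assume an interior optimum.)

g* = 2, d* = 4

For CES with ρ = -1, MRS = (1/3)·(d/g)^2.
Tangency: set MRS = p_g/p_d = 7/5.25 = 4/3.
So (d/g)^2 = 4; taking the square root, d/g = 2, i.e. d = 2·g.
Substitute into the budget 7·g + 5.25·d = 35: 17.5·g = 35, so g* = 2 and d* = 2·2 = 4.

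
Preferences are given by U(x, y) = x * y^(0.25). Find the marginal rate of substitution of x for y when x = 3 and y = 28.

MRS = 112/3

MU_x = y^(0.25) and MU_y = 0.25·x·y^(-0.75).
MRS = MU_x/MU_y = (4)·y/x.
At (3, 28): MRS = 112/3.
So at (3, 28) the consumer would give up 112/3 units of y for one more unit of x.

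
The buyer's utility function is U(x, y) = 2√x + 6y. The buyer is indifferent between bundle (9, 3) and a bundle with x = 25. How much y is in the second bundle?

y = 7/3

U(9, 3) = 24.
Set U(25, y) = 24 and solve.
With x = 25: √25 = 5, so 6y = 24 − 2·5 = 14 and y = 7/3.
Check: U(25, 7/3) = 24.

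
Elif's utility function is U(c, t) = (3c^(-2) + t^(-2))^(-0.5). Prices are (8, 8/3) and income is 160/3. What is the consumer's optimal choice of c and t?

c* = 5, t* = 5

For CES with ρ = -2, MRS = (3/1)·(t/c)^3.
Tangency: set MRS = p_c/p_t = 8/(8/3) = 3.
So (t/c)^3 = 1; taking the cube root, t/c = 1, i.e. t = c.
Substitute into the budget 8·c + (8/3)·t = 160/3: (32/3)·c = 160/3, so c* = 5 and t* = 5.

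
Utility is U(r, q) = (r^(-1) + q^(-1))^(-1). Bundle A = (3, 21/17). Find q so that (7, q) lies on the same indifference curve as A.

U depends on (r, q) only through S = r^(-1) + q^(-1), so equal utility means equal S. At (3, 21/17): S = 8/7.
With r = 7: 7^(-1) = 1/7, so q^(-1) = 8/7 − 1/7 = 1.
Hence q = 1/1 = 1.
Check: U(7, 1) = 0.875.

q = 1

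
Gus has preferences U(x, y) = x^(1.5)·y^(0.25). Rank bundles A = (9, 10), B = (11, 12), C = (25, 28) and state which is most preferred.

Evaluate utility at each bundle:
U(A) = 48.014.
U(B) = 67.902.
U(C) = 287.541.
Highest utility is C, so C ≻ B ≻ A.

Bundle C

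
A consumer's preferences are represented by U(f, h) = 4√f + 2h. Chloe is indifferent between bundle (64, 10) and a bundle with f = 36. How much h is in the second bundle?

h = 14

U(64, 10) = 52.
Set U(36, h) = 52 and solve.
With f = 36: √36 = 6, so 2h = 52 − 4·6 = 28 and h = 14.
Check: U(36, 14) = 52.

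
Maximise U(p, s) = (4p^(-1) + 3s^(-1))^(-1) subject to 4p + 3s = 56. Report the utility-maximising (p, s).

p* = 8, s* = 8

For CES with ρ = -1, MRS = (4/3)·(s/p)^2.
Tangency: set MRS = p_p/p_s = 4/3.
So (s/p)^2 = 1; taking the square root, s/p = 1, i.e. s = p.
Substitute into the budget 4·p + 3·s = 56: 7·p = 56, so p* = 8 and s* = 8.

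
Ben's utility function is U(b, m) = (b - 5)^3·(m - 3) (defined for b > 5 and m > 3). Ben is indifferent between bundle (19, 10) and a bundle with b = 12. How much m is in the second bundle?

U(19, 10) = 19208.
Set U(12, m) = 19208 and solve.
With b = 12: (12 − 5)^3 = 343, so (m − 3) = 19208/343 = 56.
So m = 3 + 56 = 59.
Check: U(12, 59) = 19208.

m = 59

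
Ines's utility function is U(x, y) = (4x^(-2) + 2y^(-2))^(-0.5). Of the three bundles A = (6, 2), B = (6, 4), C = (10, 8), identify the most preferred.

Bundle C

Evaluate utility at each bundle:
U(A) = 1.279.
U(B) = 2.058.
U(C) = 3.746.
Highest utility is C, so C ≻ B ≻ A.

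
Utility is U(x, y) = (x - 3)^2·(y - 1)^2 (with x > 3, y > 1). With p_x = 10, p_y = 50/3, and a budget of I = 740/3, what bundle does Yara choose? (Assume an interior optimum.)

x* = 13, y* = 7

MU_x = 2·(x−3)·(y−1)^2, MU_y = 2·(x−3)^2·(y−1).
MRS = (y−1)/(x−3).
Tangency: set MRS = p_x/p_y = 10/(50/3) = 0.6.
So (y − 1)/(x − 3) = 0.6, i.e. (y − 1) = 0.6·(x − 3).
Rewrite the budget in excess-of-subsistence terms: 10·(x − 3) + (50/3)·(y − 1) = 740/3 − 10·3 − (50/3)·1 = 200.
Substituting, 20·(x − 3) = 200, so x − 3 = 10 and x* = 13.
Then y − 1 = 0.6·10 = 6, so y* = 7.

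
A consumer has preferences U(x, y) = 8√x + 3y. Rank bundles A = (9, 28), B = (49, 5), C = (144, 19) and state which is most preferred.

Bundle C

Evaluate utility at each bundle:
U(A) = 108.000.
U(B) = 71.000.
U(C) = 153.000.
Highest utility is C, so C ≻ A ≻ B.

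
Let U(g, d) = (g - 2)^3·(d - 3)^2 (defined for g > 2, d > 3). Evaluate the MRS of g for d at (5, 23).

MRS = 10

MU_g = 3·(g−2)^2·(d−3)^2, MU_d = 2·(g−2)^3·(d−3).
MRS = (3/2)·(d−3)/(g−2).
At (5, 23): MRS = 10.
So at (5, 23) the consumer would give up 10 units of d for one more unit of g.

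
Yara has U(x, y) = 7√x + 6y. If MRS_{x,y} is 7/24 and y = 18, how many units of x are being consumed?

MU_x = 7/(2√x), MU_y = 6.
MRS = 7/(2√x) ÷ 6.
MRS depends only on x: (7/12)/√x = 7/24 ⇒ √x = (7/12)/(7/24) = 2 ⇒ x = 4.

x = 4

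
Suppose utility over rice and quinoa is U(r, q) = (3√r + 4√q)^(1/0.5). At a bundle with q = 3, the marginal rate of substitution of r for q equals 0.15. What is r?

r = 75

For CES with ρ = 0.5, MRS = (3/4)·√(q/r).
Setting (3/4)·√(3/r) = 0.15 gives √(3/r) = 0.2, so 3/r = 1/25 and r = 75.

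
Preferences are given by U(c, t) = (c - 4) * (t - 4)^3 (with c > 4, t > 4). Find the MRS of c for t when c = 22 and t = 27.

MU_c = (t−4)^3, MU_t = 3·(c−4)·(t−4)^2.
MRS = (1/3)·(t−4)/(c−4).
At (22, 27): MRS = 23/54.
The indifference curve has slope −23/54 at this bundle.

MRS = 23/54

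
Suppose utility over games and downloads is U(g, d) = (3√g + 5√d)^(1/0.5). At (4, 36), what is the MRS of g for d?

MRS = 1.8

For CES with ρ = 0.5, MRS = (3/5)·√(d/g).
At (4, 36): MRS = 1.8.
The indifference curve has slope −1.8 at this bundle.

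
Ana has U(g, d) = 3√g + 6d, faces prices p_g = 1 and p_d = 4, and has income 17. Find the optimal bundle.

MU_g = 3/(2√g), MU_d = 6.
MRS = 3/(2√g) ÷ 6.
Tangency: set MRS = p_g/p_d = 1/4 = 0.25.
MRS depends only on g: 0.25/√g = 0.25 ⇒ √g = 0.25/0.25 = 1 ⇒ g* = 1.
From the budget, 4·d = 17 − 1·1 = 16, so d* = 4.

g* = 1, d* = 4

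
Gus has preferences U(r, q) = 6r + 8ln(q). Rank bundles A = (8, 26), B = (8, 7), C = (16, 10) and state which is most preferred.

Evaluate utility at each bundle:
U(A) = 74.065.
U(B) = 63.567.
U(C) = 114.421.
Highest utility is C, so C ≻ A ≻ B.

Bundle C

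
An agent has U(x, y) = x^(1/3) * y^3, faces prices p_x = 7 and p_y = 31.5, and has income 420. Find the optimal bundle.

MU_x = 1/3·x^(-2/3)·y^3 and MU_y = 3·x^(1/3)·y^2.
MRS = MU_x/MU_y = (1/9)·y/x.
Tangency: set MRS = p_x/p_y = 7/31.5 = 2/9.
So (1/9)·y/x = 2/9, i.e. y = 2·x.
Substitute into the budget 7·x + 31.5·y = 420: 70·x = 420, so x* = 6.
Then y* = 2·6 = 12.

x* = 6, y* = 12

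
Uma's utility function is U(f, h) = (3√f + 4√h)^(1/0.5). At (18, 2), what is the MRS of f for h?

MRS = 0.25

For CES with ρ = 0.5, MRS = (3/4)·√(h/f).
At (18, 2): MRS = 0.25.
That is, one extra unit of f is worth 0.25 units of h at the margin.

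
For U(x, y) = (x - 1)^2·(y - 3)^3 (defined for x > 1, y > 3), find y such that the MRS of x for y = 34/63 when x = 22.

y = 20

MU_x = 2·(x−1)·(y−3)^3, MU_y = 3·(x−1)^2·(y−3)^2.
MRS = (2/3)·(y−3)/(x−1).
Substitute x = 22: MRS = (y − 3)/31.5. Setting this equal to 34/63 gives y − 3 = (34/63)·31.5 = 17, so y = 20.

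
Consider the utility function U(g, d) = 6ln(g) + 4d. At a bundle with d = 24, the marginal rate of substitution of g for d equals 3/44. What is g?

g = 22

MU_g = 6/g, MU_d = 4.
MRS = 6/g ÷ 4.
MRS depends only on g: 1.5/g = 3/44 ⇒ g = 1.5/(3/44) = 22.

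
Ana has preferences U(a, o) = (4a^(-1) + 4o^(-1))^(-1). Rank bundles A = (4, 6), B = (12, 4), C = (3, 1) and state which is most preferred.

Evaluate utility at each bundle:
U(A) = 0.600.
U(B) = 0.750.
U(C) = 0.188.
Highest utility is B, so B ≻ A ≻ C.

Bundle B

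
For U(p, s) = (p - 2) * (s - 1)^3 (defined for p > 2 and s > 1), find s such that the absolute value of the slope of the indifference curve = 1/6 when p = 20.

s = 10

MU_p = (s−1)^3, MU_s = 3·(p−2)·(s−1)^2.
MRS = (1/3)·(s−1)/(p−2).
Substitute p = 20: MRS = (s − 1)/54. Setting this equal to 1/6 gives s − 1 = (1/6)·54 = 9, so s = 10.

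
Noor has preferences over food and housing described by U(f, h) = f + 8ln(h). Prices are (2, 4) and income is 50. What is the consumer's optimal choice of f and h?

MU_f = 1, MU_h = 8/h.
MRS = 1 ÷ (8/h).
Tangency: set MRS = p_f/p_h = 2/4 = 0.5.
MRS depends only on h: 0.125·h = 0.5 ⇒ h* = 0.5/0.125 = 4.
From the budget, 2·f = 50 − 4·4 = 34, so f* = 17.

f* = 17, h* = 4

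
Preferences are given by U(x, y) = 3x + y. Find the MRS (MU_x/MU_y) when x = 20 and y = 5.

MU_x = 3, MU_y = 1, so MRS = 3/1 = 3 at every bundle.
At (20, 5): MRS = 3.
That is, one extra unit of x is worth 3 units of y at the margin.

MRS = 3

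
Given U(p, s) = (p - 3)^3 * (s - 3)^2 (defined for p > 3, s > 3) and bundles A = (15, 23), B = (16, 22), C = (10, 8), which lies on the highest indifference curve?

Evaluate utility at each bundle:
U(A) = 691200.
U(B) = 793117.
U(C) = 8575.
Highest utility is B, so B ≻ A ≻ C.

Bundle B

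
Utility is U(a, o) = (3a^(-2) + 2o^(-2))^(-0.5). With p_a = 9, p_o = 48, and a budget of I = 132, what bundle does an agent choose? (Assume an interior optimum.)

a* = 4, o* = 2

For CES with ρ = -2, MRS = (3/2)·(o/a)^3.
Tangency: set MRS = p_a/p_o = 9/48 = 3/16.
So (o/a)^3 = 0.125; taking the cube root, o/a = 0.5, i.e. o = 0.5·a.
Substitute into the budget 9·a + 48·o = 132: 33·a = 132, so a* = 4 and o* = 0.5·4 = 2.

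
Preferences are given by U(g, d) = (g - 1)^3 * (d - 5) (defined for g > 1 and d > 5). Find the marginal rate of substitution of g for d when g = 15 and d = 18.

MU_g = 3·(g−1)^2·(d−5), MU_d = (g−1)^3.
MRS = (3/1)·(d−5)/(g−1).
At (15, 18): MRS = 39/14.
So at (15, 18) the consumer would give up 39/14 units of d for one more unit of g.

MRS = 39/14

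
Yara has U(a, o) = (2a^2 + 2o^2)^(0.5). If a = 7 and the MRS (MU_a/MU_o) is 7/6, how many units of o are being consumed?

o = 6

For CES with ρ = 2, MRS = (o/a)^(-1).
Setting (o/7)^(-1) = 7/6 gives o/7 = 6/7 and o = 6.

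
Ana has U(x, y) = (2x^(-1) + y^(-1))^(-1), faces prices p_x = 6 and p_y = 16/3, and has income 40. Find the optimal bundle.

x* = 4, y* = 3

For CES with ρ = -1, MRS = (2/1)·(y/x)^2.
Tangency: set MRS = p_x/p_y = 6/(16/3) = 1.125.
So (y/x)^2 = 9/16; taking the square root, y/x = 0.75, i.e. y = 0.75·x.
Substitute into the budget 6·x + (16/3)·y = 40: 10·x = 40, so x* = 4 and y* = 0.75·4 = 3.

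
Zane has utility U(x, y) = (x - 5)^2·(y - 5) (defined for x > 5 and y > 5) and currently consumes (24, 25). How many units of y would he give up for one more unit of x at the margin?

MU_x = 2·(x−5)·(y−5), MU_y = (x−5)^2.
MRS = (2/1)·(y−5)/(x−5).
At (24, 25): MRS = 40/19.
So at (24, 25) the consumer would give up 40/19 units of y for one more unit of x.

MRS = 40/19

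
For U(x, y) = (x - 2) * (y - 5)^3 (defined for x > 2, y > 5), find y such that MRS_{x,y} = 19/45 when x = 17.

MU_x = (y−5)^3, MU_y = 3·(x−2)·(y−5)^2.
MRS = (1/3)·(y−5)/(x−2).
Substitute x = 17: MRS = (y − 5)/45. Setting this equal to 19/45 gives y − 5 = (19/45)·45 = 19, so y = 24.

y = 24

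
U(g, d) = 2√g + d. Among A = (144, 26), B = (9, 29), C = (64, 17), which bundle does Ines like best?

Evaluate utility at each bundle:
U(A) = 50.000.
U(B) = 35.000.
U(C) = 33.000.
Highest utility is A, so A ≻ B ≻ C.

Bundle A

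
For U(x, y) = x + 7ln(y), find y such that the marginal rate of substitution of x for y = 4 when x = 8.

MU_x = 1, MU_y = 7/y.
MRS = 1 ÷ (7/y).
MRS depends only on y: (1/7)·y = 4 ⇒ y = 4/(1/7) = 28.

y = 28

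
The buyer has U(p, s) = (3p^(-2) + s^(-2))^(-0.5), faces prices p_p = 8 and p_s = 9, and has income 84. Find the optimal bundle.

p* = 6, s* = 4

For CES with ρ = -2, MRS = (3/1)·(s/p)^3.
Tangency: set MRS = p_p/p_s = 8/9.
So (s/p)^3 = 8/27; taking the cube root, s/p = 2/3, i.e. s = (2/3)·p.
Substitute into the budget 8·p + 9·s = 84: 14·p = 84, so p* = 6 and s* = (2/3)·6 = 4.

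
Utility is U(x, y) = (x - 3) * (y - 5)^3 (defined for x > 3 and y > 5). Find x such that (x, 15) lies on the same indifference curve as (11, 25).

U(11, 25) = 64000.
Set U(x, 15) = 64000 and solve.
With y = 15: (15 − 5)^3 = 1000, so (x − 3) = 64000/1000 = 64.
So x = 3 + 64 = 67.
Check: U(67, 15) = 64000.

x = 67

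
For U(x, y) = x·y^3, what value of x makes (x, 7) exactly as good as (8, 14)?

U(8, 14) = 21952.
Set U(x, 7) = 21952 and solve.
With y = 7: 7^3 = 343, so x = 21952/343 = 64.
Check: U(64, 7) = 21952.

x = 64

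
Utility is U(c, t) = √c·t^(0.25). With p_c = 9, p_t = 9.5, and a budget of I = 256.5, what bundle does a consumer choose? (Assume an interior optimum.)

c* = 19, t* = 9

MU_c = 0.5·c^(-0.5)·t^(0.25) and MU_t = 0.25·√c·t^(-0.75).
MRS = MU_c/MU_t = (2)·t/c.
Tangency: set MRS = p_c/p_t = 9/9.5 = 18/19.
So (2)·t/c = 18/19, i.e. t = (9/19)·c.
Substitute into the budget 9·c + 9.5·t = 256.5: 13.5·c = 256.5, so c* = 19.
Then t* = (9/19)·19 = 9.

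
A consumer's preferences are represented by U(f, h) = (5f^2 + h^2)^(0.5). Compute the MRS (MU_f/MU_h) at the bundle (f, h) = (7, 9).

For CES with ρ = 2, MRS = (5/1)·(h/f)^(-1).
At (7, 9): MRS = 35/9.
The indifference curve has slope −35/9 at this bundle.

MRS = 35/9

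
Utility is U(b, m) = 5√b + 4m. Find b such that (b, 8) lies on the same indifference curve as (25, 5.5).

b = 9

U(25, 5.5) = 47.
Set U(b, 8) = 47 and solve.
With m = 8: 5√b = 47 − 4·8 = 15, so √b = 3 and b = 9.
Check: U(9, 8) = 47.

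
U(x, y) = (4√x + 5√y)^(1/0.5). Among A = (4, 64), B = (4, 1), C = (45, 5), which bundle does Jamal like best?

Bundle A

Evaluate utility at each bundle:
U(A) = 2304.000.
U(B) = 169.000.
U(C) = 1445.000.
Highest utility is A, so A ≻ C ≻ B.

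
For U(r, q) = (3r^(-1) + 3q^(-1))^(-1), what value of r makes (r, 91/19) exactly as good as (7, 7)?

r = 13

U depends on (r, q) only through S = 3r^(-1) + 3q^(-1), so equal utility means equal S. At (7, 7): S = 6/7.
With q = 91/19: 3·(91/19)^(-1) = 57/91, so 3r^(-1) = 6/7 − 57/91 = 3/13, i.e. r^(-1) = 1/13.
Hence r = 1/(1/13) = 13.
Check: U(13, 91/19) = 1.1667.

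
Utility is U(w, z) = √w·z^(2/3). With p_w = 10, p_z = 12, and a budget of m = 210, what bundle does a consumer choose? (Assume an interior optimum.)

w* = 9, z* = 10

MU_w = 0.5·w^(-0.5)·z^(2/3) and MU_z = 2/3·√w·z^(-1/3).
MRS = MU_w/MU_z = (0.75)·z/w.
Tangency: set MRS = p_w/p_z = 10/12 = 5/6.
So (0.75)·z/w = 5/6, i.e. z = (10/9)·w.
Substitute into the budget 10·w + 12·z = 210: (70/3)·w = 210, so w* = 9.
Then z* = (10/9)·9 = 10.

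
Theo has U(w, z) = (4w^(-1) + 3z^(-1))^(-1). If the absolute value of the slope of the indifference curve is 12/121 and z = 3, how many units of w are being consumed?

For CES with ρ = -1, MRS = (4/3)·(z/w)^2.
Setting (4/3)·(3/w)^2 = 12/121 gives (3/w)^2 = 9/121, so 3/w = 3/11 and w = 11.

w = 11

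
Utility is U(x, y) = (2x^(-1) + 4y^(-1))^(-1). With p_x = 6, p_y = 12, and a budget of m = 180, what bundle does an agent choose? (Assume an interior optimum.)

x* = 10, y* = 10

For CES with ρ = -1, MRS = (2/4)·(y/x)^2.
Tangency: set MRS = p_x/p_y = 6/12 = 0.5.
So (y/x)^2 = 1; taking the square root, y/x = 1, i.e. y = x.
Substitute into the budget 6·x + 12·y = 180: 18·x = 180, so x* = 10 and y* = 10.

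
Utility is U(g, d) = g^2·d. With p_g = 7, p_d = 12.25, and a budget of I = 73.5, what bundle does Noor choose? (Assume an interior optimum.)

g* = 7, d* = 2

MU_g = 2·g·d and MU_d = g^2.
MRS = MU_g/MU_d = (2/1)·d/g.
Tangency: set MRS = p_g/p_d = 7/12.25 = 4/7.
So (2/1)·d/g = 4/7, i.e. d = (2/7)·g.
Substitute into the budget 7·g + 12.25·d = 73.5: 10.5·g = 73.5, so g* = 7.
Then d* = (2/7)·7 = 2.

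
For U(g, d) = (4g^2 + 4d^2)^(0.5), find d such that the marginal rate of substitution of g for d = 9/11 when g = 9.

d = 11

For CES with ρ = 2, MRS = (d/g)^(-1).
Setting (d/9)^(-1) = 9/11 gives d/9 = 11/9 and d = 11.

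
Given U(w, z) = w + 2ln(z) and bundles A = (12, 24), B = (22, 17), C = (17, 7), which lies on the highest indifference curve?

Bundle B

Evaluate utility at each bundle:
U(A) = 18.356.
U(B) = 27.666.
U(C) = 20.892.
Highest utility is B, so B ≻ C ≻ A.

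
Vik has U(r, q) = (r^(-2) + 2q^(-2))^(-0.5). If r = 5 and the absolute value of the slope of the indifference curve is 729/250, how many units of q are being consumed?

q = 9

For CES with ρ = -2, MRS = (1/2)·(q/r)^3.
Setting (1/2)·(q/5)^3 = 729/250 gives (q/5)^3 = 729/125, so q/5 = 1.8 and q = 9.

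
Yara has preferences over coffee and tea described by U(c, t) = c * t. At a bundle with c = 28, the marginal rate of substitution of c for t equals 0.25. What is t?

t = 7

MU_c = t and MU_t = c.
MRS = MU_c/MU_t = t/c.
Substitute c = 28: MRS = t/28. Setting t/28 = 0.25 gives t = 0.25·28 = 7.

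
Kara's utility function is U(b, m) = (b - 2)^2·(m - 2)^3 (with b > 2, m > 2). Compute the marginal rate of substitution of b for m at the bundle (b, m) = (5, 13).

MRS = 22/9

MU_b = 2·(b−2)·(m−2)^3, MU_m = 3·(b−2)^2·(m−2)^2.
MRS = (2/3)·(m−2)/(b−2).
At (5, 13): MRS = 22/9.
So at (5, 13) the consumer would give up 22/9 units of m for one more unit of b.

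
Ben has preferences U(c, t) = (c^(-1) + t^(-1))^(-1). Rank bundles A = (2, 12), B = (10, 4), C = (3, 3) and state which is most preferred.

Evaluate utility at each bundle:
U(A) = 1.714.
U(B) = 2.857.
U(C) = 1.500.
Highest utility is B, so B ≻ A ≻ C.

Bundle B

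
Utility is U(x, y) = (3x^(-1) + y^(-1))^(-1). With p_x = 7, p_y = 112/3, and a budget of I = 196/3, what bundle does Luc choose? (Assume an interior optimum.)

x* = 4, y* = 1

For CES with ρ = -1, MRS = (3/1)·(y/x)^2.
Tangency: set MRS = p_x/p_y = 7/(112/3) = 3/16.
So (y/x)^2 = 1/16; taking the square root, y/x = 0.25, i.e. y = 0.25·x.
Substitute into the budget 7·x + (112/3)·y = 196/3: (49/3)·x = 196/3, so x* = 4 and y* = 0.25·4 = 1.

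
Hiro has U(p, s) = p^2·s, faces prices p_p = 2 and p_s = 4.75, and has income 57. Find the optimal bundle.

p* = 19, s* = 4

MU_p = 2·p·s and MU_s = p^2.
MRS = MU_p/MU_s = (2/1)·s/p.
Tangency: set MRS = p_p/p_s = 2/4.75 = 8/19.
So (2/1)·s/p = 8/19, i.e. s = (4/19)·p.
Substitute into the budget 2·p + 4.75·s = 57: 3·p = 57, so p* = 19.
Then s* = (4/19)·19 = 4.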